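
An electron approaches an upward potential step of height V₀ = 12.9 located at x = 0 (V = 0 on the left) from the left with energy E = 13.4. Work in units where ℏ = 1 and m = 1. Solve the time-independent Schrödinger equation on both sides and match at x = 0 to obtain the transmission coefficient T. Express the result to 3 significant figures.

T = 0.543

On each side the TISE gives plane waves with k = √(2m(E − V))/ℏ: k₁ = √(2·1·13.4) = 5.177, k₂ = √(2·1·0.5) = 1.000.
Matching ψ and ψ′ at x = 0 gives r = (k₁ − k₂)/(k₁ + k₂), so R = r² = 0.4573 and T = 1 − R = 0.5427.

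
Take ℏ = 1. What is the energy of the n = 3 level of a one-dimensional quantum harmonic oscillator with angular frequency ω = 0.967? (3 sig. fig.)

The oscillator eigenvalues are E_n = ℏω(n + ½), so E_3 = 0.967 × 3.5 = 3.385.

E = 3.38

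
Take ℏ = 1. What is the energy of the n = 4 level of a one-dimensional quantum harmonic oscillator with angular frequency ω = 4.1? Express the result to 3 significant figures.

E = 18.5

The oscillator eigenvalues are E_n = ℏω(n + ½), so E_4 = 4.1 × 4.5 = 18.45.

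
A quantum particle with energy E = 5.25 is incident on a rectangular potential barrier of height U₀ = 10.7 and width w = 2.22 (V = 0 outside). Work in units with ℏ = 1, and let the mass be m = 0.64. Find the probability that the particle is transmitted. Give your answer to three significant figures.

Since E < U₀ the interior solution is evanescent with decay constant κ = √(2m(U₀ − E))/ℏ = 2.641.
κw = 5.863, sinh(κw) = 176.0.
Matching ψ, ψ′ at both faces gives T = [1 + U₀² sinh²(κw) / (4E(U₀ − E))]⁻¹ = 1/30980 = 0.0000323.

T = 0.0000323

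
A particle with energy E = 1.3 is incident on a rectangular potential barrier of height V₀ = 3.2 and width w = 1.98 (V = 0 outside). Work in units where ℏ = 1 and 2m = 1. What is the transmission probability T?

T = 0.0163

Since E < V₀ the interior solution is evanescent with decay constant κ = √(2m(V₀ − E))/ℏ = 1.378.
κw = 2.729, sinh(κw) = 7.628.
Matching ψ, ψ′ at both faces gives T = [1 + V₀² sinh²(κw) / (4E(V₀ − E))]⁻¹ = 1/61.31 = 0.0163.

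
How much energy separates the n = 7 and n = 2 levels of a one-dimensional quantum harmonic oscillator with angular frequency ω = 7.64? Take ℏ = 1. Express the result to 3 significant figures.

E_n = ℏω(n + ½), so ΔE = (7 − 2) ℏω = 5 × 7.64 = 38.20.

ΔE = 38.2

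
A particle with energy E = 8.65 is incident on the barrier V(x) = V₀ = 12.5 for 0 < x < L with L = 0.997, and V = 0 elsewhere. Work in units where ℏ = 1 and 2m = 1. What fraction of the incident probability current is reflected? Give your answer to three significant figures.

R = 0.934

E < V₀: inside the barrier ψ ∝ e^{±κx} with κ = √(2m(V₀ − E))/ℏ = 1.962.
κL = 1.956, sinh(κL) = 3.466.
Matching ψ, ψ′ at both faces gives T = [1 + V₀² sinh²(κL) / (4E(V₀ − E))]⁻¹ = 1/15.09 = 0.0663.
R = 1 − T = 0.934.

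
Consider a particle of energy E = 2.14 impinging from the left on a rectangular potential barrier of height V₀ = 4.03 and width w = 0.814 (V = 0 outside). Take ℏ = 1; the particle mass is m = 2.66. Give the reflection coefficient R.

E < V₀: inside the barrier ψ ∝ e^{±κx} with κ = √(2m(V₀ − E))/ℏ = 3.171.
κw = 2.581, sinh(κw) = 6.568.
The exact tunnelling result is T⁻¹ = 1 + V₀² sinh²(κw) / [4E(V₀ − E)] = 44.31, so T = 0.0226.
R = 1 − T = 0.977.

R = 0.977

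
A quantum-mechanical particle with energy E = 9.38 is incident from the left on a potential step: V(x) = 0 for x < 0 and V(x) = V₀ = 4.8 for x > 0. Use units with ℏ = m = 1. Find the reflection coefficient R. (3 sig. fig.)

On each side the TISE gives plane waves with k = √(2m(E − V))/ℏ: k₁ = √(2·1·9.38) = 4.331, k₂ = √(2·1·4.58) = 3.027.
Matching ψ and ψ′ at x = 0 gives r = (k₁ − k₂)/(k₁ + k₂), so R = r² = 0.03144 and T = 1 − R = 0.9686.

R = 0.0314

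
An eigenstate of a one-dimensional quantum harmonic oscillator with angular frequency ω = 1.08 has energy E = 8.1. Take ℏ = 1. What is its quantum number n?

E_n = ℏω(n + ½) ⇒ n = E/(ℏω) − ½ = 8.1/1.08 − 0.5 = 7.000 → n = 7.

n = 7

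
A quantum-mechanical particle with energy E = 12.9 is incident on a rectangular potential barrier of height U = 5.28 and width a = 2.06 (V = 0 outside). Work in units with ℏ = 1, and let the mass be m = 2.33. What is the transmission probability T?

T = 0.994

Above the barrier the interior wavenumber is k₂ = √(2m(E − U))/ℏ = 5.959, giving phase k₂a = 12.28.
T = [1 + U² sin²(k₂a) / (4E(E − U))]⁻¹ = 1/1.006 = 0.994.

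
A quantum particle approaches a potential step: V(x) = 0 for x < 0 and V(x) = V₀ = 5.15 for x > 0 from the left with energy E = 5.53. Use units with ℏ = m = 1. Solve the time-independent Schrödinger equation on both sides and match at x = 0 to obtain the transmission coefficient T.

T = 0.658

On each side the TISE gives plane waves with k = √(2m(E − V))/ℏ: k₁ = √(2·1·5.53) = 3.326, k₂ = √(2·1·0.38) = 0.8718.
Continuity of ψ and ψ′ at the step yields the reflection amplitude r = (k₁ − k₂)/(k₁ + k₂) = 0.5846; thus R = |r|² = 0.3418, T = 0.6582.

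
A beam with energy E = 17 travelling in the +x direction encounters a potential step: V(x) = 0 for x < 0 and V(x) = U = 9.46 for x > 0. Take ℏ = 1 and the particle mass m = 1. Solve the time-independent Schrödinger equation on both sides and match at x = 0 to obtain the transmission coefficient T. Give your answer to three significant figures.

On each side the TISE gives plane waves with k = √(2m(E − V))/ℏ: k₁ = √(2·1·17) = 5.831, k₂ = √(2·1·7.54) = 3.883.
Matching ψ and ψ′ at x = 0 gives r = (k₁ − k₂)/(k₁ + k₂), so R = r² = 0.04020 and T = 1 − R = 0.9598.

T = 0.960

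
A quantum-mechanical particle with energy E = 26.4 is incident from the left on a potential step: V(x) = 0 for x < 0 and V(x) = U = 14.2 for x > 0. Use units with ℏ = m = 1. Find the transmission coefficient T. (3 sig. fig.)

T = 0.964

On each side the TISE gives plane waves with k = √(2m(E − V))/ℏ: k₁ = √(2·1·26.4) = 7.266, k₂ = √(2·1·12.2) = 4.940.
Continuity of ψ and ψ′ at the step yields the reflection amplitude r = (k₁ − k₂)/(k₁ + k₂) = 0.1906; thus R = |r|² = 0.03634, T = 0.9637.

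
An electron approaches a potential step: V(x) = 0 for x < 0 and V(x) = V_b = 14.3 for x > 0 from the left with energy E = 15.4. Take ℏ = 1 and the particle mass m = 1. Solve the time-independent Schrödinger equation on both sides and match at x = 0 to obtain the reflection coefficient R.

On each side the TISE gives plane waves with k = √(2m(E − V))/ℏ: k₁ = √(2·1·15.4) = 5.550, k₂ = √(2·1·1.1) = 1.483.
Matching ψ and ψ′ at x = 0 gives r = (k₁ − k₂)/(k₁ + k₂), so R = r² = 0.3343 and T = 1 − R = 0.6657.

R = 0.334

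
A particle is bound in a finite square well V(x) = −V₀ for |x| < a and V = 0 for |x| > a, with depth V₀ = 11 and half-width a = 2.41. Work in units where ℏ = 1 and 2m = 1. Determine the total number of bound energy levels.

N = 6

The dimensionless depth is z₀ = a√(2mV₀)/ℏ = 2.41 × √(11.00) = 7.993.
The even/odd transcendental equations gain one root per π/2 in z₀, giving N = 1 + ⌊2z₀/π⌋ = 1 + ⌊5.089⌋ = 6.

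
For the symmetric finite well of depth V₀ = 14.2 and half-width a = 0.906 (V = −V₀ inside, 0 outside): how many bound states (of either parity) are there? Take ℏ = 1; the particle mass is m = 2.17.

N = 5

Define the well-strength parameter z₀ = (a/ℏ)√(2mV₀) = 0.906 × √(2·2.17·14.2) = 7.112.
The even/odd transcendental equations gain one root per π/2 in z₀, giving N = 1 + ⌊2z₀/π⌋ = 1 + ⌊4.528⌋ = 5.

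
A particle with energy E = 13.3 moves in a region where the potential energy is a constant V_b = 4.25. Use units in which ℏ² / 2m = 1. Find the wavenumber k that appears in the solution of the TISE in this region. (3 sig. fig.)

k = 3.01

With E > V_b the solution is oscillatory, ψ ∝ e^{±ikx} with k = √(2m(E − V_b))/ℏ.
k = √(2 × 0.5 × 9.05) = 3.008.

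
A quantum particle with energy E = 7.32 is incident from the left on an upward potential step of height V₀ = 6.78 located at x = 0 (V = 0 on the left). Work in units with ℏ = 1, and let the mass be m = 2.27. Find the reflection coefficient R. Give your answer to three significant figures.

R = 0.328

On each side the TISE gives plane waves with k = √(2m(E − V))/ℏ: k₁ = √(2·2.27·7.32) = 5.765, k₂ = √(2·2.27·0.54) = 1.566.
Continuity of ψ and ψ′ at the step yields the reflection amplitude r = (k₁ − k₂)/(k₁ + k₂) = 0.5728; thus R = |r|² = 0.3281, T = 0.6719.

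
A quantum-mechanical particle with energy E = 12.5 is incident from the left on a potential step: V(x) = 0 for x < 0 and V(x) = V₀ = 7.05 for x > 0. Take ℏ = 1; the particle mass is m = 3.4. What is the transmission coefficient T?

T = 0.958

The wavenumbers are k₁ = √(2mE)/ℏ = 9.220 on the left and k₂ = √(2m(E − V₀))/ℏ = 6.088 on the right.
Matching ψ and ψ′ at x = 0 gives r = (k₁ − k₂)/(k₁ + k₂), so R = r² = 0.04186 and T = 1 − R = 0.9581.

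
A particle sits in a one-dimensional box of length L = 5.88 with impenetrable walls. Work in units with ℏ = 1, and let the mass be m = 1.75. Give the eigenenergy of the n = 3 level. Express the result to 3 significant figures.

The infinite-well eigenfunctions ψ_n = √(2/L) sin(nπx/L) vanish at both walls, giving E_n = n²π²ℏ²/(2mL²).
E_3 = 3² × π² / (2 × 1.75 × 5.88²) = 0.7340.

E = 0.734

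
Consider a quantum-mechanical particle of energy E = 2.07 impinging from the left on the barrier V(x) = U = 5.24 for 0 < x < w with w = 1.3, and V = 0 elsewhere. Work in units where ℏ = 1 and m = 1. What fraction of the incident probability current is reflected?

E < U: inside the barrier ψ ∝ e^{±κx} with κ = √(2m(U − E))/ℏ = 2.518.
κw = 3.273, sinh(κw) = 13.18.
The exact tunnelling result is T⁻¹ = 1 + U² sinh²(κw) / [4E(U − E)] = 182.7, so T = 0.00547.
R = 1 − T = 0.995.

R = 0.995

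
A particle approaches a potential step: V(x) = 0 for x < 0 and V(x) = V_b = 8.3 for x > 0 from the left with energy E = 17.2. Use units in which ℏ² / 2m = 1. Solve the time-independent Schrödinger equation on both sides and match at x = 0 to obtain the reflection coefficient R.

The wavenumbers are k₁ = √(2mE)/ℏ = 4.147 on the left and k₂ = √(2m(E − V_b))/ℏ = 2.983 on the right.
Continuity of ψ and ψ′ at the step yields the reflection amplitude r = (k₁ − k₂)/(k₁ + k₂) = 0.1632; thus R = |r|² = 0.02665, T = 0.9734.

R = 0.0266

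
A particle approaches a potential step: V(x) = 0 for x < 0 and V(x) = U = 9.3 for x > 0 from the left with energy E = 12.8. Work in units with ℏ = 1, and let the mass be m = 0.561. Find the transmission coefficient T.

The wavenumbers are k₁ = √(2mE)/ℏ = 3.790 on the left and k₂ = √(2m(E − U))/ℏ = 1.982 on the right.
Continuity of ψ and ψ′ at the step yields the reflection amplitude r = (k₁ − k₂)/(k₁ + k₂) = 0.3133; thus R = |r|² = 0.09814, T = 0.9019.

T = 0.902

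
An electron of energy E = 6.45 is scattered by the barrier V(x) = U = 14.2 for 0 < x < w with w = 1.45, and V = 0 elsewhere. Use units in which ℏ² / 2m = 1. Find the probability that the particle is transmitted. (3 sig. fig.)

T = 0.00124

Since E < U the interior solution is evanescent with decay constant κ = √(2m(U − E))/ℏ = 2.784.
κw = 4.037, sinh(κw) = 28.31.
Matching ψ, ψ′ at both faces gives T = [1 + U² sinh²(κw) / (4E(U − E))]⁻¹ = 1/809.2 = 0.00124.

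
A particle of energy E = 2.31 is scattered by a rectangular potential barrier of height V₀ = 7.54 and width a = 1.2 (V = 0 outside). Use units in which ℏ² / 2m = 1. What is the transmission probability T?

T = 0.0140

Since E < V₀ the interior solution is evanescent with decay constant κ = √(2m(V₀ − E))/ℏ = 2.287.
κa = 2.744, sinh(κa) = 7.745.
Matching ψ, ψ′ at both faces gives T = [1 + V₀² sinh²(κa) / (4E(V₀ − E))]⁻¹ = 1/71.56 = 0.0140.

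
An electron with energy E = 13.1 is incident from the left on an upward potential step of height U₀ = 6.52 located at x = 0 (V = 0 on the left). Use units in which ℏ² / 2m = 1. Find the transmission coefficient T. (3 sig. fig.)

On each side the TISE gives plane waves with k = √(2m(E − V))/ℏ: k₁ = √(2·½·13.1) = 3.619, k₂ = √(2·½·6.58) = 2.565.
Matching ψ and ψ′ at x = 0 gives r = (k₁ − k₂)/(k₁ + k₂), so R = r² = 0.02906 and T = 1 − R = 0.9709.

T = 0.971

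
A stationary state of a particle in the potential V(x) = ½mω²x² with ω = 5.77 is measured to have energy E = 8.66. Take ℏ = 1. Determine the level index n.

n = 1

Invert E_n = (n + ½)ℏω: n = E/ℏω − ½ = 1.001, so n = 1.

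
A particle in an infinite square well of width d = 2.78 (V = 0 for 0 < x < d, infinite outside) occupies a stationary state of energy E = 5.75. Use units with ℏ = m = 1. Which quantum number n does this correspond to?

From E_n = n²π²ℏ²/(2md²) invert to n = √(2md²E)/(πℏ).
n = (2.78/π) × √(2 × 1 × 5.75) = 3.001 → n = 3.

n = 3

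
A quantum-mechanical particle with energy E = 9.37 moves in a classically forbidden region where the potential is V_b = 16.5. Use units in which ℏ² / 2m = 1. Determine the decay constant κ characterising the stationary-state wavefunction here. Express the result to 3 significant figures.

κ = 2.67

Since E < V_b the TISE in this region is ψ'' = κ²ψ with κ = √(2m(V_b − E))/ℏ.
κ = √(2 × 0.5 × 7.13) = 2.670.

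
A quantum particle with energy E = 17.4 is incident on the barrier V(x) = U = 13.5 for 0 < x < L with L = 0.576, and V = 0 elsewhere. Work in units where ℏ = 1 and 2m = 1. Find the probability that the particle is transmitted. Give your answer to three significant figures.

T = 0.644

E > U: inside the barrier k₂ = √(2m(E − U))/ℏ = 1.975, k₂L = 1.138.
Matching at both interfaces gives T⁻¹ = 1 + U² sin²(k₂L) / [4E(E − U)] = 1.553, hence T = 0.644.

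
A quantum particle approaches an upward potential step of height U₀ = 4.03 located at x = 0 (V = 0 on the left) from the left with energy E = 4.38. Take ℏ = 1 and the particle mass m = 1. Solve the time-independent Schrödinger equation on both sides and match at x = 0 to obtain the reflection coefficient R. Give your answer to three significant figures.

R = 0.313

On each side the TISE gives plane waves with k = √(2m(E − V))/ℏ: k₁ = √(2·1·4.38) = 2.960, k₂ = √(2·1·0.35) = 0.8367.
Continuity of ψ and ψ′ at the step yields the reflection amplitude r = (k₁ − k₂)/(k₁ + k₂) = 0.5592; thus R = |r|² = 0.3127, T = 0.6873.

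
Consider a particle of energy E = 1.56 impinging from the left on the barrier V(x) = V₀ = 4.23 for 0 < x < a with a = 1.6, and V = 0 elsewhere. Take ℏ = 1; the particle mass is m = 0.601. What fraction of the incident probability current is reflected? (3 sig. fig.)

R = 0.988

E < V₀: inside the barrier ψ ∝ e^{±κx} with κ = √(2m(V₀ − E))/ℏ = 1.791.
κa = 2.866, sinh(κa) = 8.758.
The exact tunnelling result is T⁻¹ = 1 + V₀² sinh²(κa) / [4E(V₀ − E)] = 83.37, so T = 0.0120.
R = 1 − T = 0.988.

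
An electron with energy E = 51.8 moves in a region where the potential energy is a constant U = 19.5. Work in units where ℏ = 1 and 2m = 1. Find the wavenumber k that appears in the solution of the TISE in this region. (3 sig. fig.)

With E > U the solution is oscillatory, ψ ∝ e^{±ikx} with k = √(2m(E − U))/ℏ.
k = √(2 × 0.5 × 32.3) = 5.683.

k = 5.68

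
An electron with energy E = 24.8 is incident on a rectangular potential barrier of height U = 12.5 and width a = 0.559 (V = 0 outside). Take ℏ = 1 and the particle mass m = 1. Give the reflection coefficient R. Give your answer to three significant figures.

R = 0.0164

Above the barrier the interior wavenumber is k₂ = √(2m(E − U))/ℏ = 4.960, giving phase k₂a = 2.773.
T = [1 + U² sin²(k₂a) / (4E(E − U))]⁻¹ = 1/1.017 = 0.984.
R = 1 − T = 0.0164.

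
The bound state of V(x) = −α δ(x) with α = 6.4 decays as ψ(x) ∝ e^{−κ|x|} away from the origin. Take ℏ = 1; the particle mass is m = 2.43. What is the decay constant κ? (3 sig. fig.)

Integrate −(ℏ²/2m)ψ'' − αδ(x)ψ = Eψ from −ε to +ε: the ψ'' term gives ψ'(0⁺) − ψ'(0⁻) and the δ term gives −(2mα/ℏ²)ψ(0).
With ψ ∝ e^{−κ|x|} this yields −2κ = −2mα/ℏ², so κ = mα/ℏ² = 15.55.

κ = 15.6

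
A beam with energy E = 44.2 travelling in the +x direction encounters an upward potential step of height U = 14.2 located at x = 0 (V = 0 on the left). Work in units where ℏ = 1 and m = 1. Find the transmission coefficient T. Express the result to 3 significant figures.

On each side the TISE gives plane waves with k = √(2m(E − V))/ℏ: k₁ = √(2·1·44.2) = 9.402, k₂ = √(2·1·30) = 7.746.
Continuity of ψ and ψ′ at the step yields the reflection amplitude r = (k₁ − k₂)/(k₁ + k₂) = 0.09658; thus R = |r|² = 0.009328, T = 0.9907.

T = 0.991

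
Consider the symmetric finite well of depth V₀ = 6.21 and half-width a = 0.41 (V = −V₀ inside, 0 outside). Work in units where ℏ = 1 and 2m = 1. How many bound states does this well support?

N = 1

The dimensionless depth is z₀ = a√(2mV₀)/ℏ = 0.41 × √(6.210) = 1.022.
The even/odd transcendental equations gain one root per π/2 in z₀, giving N = 1 + ⌊2z₀/π⌋ = 1 + ⌊0.6504⌋ = 1.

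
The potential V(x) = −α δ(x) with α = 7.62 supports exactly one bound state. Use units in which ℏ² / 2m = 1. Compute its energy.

The bound state is ψ(x) = √κ e^{−κ|x|}. The derivative jump ψ'(0⁺) − ψ'(0⁻) = −(2mα/ℏ²)ψ(0) fixes κ = mα/ℏ² = 3.810.
Then E = −ℏ²κ²/(2m) = −mα²/(2ℏ²) = -14.52.

E = -14.5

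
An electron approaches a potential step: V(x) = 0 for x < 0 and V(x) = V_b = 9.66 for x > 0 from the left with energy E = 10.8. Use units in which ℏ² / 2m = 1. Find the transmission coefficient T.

On each side the TISE gives plane waves with k = √(2m(E − V))/ℏ: k₁ = √(2·½·10.8) = 3.286, k₂ = √(2·½·1.14) = 1.068.
Matching ψ and ψ′ at x = 0 gives r = (k₁ − k₂)/(k₁ + k₂), so R = r² = 0.2596 and T = 1 − R = 0.7404.

T = 0.740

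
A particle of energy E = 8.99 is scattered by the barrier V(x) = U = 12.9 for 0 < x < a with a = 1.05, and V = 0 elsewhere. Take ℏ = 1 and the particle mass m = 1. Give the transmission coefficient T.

E < U: inside the barrier ψ ∝ e^{±κx} with κ = √(2m(U − E))/ℏ = 2.796.
κa = 2.936, sinh(κa) = 9.396.
Matching ψ, ψ′ at both faces gives T = [1 + U² sinh²(κa) / (4E(U − E))]⁻¹ = 1/105.5 = 0.00948.

T = 0.00948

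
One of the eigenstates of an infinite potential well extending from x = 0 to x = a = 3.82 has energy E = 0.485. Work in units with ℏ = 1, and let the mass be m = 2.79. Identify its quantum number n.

For an infinite well E_n = n²π²ℏ²/(2ma²), so n = (a/πℏ)√(2mE).
n = (3.82/π) × √(2 × 2.79 × 0.485) = 2.000 → n = 2.

n = 2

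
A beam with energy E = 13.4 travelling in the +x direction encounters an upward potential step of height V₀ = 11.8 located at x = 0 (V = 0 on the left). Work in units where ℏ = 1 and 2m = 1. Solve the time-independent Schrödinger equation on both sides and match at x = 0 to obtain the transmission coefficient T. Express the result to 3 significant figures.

On each side the TISE gives plane waves with k = √(2m(E − V))/ℏ: k₁ = √(2·½·13.4) = 3.661, k₂ = √(2·½·1.6) = 1.265.
Matching ψ and ψ′ at x = 0 gives r = (k₁ − k₂)/(k₁ + k₂), so R = r² = 0.2366 and T = 1 − R = 0.7634.

T = 0.763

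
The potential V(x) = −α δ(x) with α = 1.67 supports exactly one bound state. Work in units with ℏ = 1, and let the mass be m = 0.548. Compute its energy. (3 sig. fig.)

E = -0.764

The bound state is ψ(x) = √κ e^{−κ|x|}. The derivative jump ψ'(0⁺) − ψ'(0⁻) = −(2mα/ℏ²)ψ(0) fixes κ = mα/ℏ² = 0.9152.
Then E = −ℏ²κ²/(2m) = −mα²/(2ℏ²) = -0.7642.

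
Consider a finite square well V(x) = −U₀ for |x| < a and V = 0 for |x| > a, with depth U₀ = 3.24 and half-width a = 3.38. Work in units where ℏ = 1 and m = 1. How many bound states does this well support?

N = 6

The dimensionless depth is z₀ = a√(2mU₀)/ℏ = 3.38 × √(6.480) = 8.604.
The even/odd transcendental equations gain one root per π/2 in z₀, giving N = 1 + ⌊2z₀/π⌋ = 1 + ⌊5.478⌋ = 6.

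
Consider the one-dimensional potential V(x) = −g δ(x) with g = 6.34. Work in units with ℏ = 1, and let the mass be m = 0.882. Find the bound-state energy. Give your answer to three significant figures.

E = -17.7

For x ≠ 0 the bound state is ψ ∝ e^{−κ|x|}; integrating the TISE across the delta gives the cusp condition 2κ = 2mg/ℏ², so κ = 5.592.
Then E = −ℏ²κ²/(2m) = −mg²/(2ℏ²) = -17.73.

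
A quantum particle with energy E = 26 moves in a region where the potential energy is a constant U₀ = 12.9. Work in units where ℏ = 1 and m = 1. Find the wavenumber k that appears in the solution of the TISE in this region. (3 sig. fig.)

With E > U₀ the solution is oscillatory, ψ ∝ e^{±ikx} with k = √(2m(E − U₀))/ℏ.
k = √(2 × 1 × 13.1) = 5.119.

k = 5.12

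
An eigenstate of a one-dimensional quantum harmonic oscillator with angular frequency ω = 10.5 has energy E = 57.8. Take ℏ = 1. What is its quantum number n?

E_n = ℏω(n + ½) ⇒ n = E/(ℏω) − ½ = 57.8/10.5 − 0.5 = 5.005 → n = 5.

n = 5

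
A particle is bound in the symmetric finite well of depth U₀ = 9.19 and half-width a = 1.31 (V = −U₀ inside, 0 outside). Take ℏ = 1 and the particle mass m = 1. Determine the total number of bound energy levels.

N = 4

The dimensionless depth is z₀ = a√(2mU₀)/ℏ = 1.31 × √(18.38) = 5.616.
A new bound state (alternating even/odd) appears each time z₀ passes a multiple of π/2, so N = ⌊2z₀/π⌋ + 1 = ⌊3.575⌋ + 1 = 4.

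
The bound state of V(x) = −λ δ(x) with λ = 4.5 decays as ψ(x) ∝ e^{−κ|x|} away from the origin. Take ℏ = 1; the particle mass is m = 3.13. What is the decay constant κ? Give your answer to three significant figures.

κ = 14.1

Integrating the TISE across x = 0 gives the cusp condition ψ'(0⁺) − ψ'(0⁻) = −(2mλ/ℏ²)ψ(0).
With ψ ∝ e^{−κ|x|} this yields −2κ = −2mλ/ℏ², so κ = mλ/ℏ² = 14.09.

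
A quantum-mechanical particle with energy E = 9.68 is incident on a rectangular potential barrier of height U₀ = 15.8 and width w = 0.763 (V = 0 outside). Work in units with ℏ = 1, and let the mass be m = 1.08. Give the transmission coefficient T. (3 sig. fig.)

E < U₀: inside the barrier ψ ∝ e^{±κx} with κ = √(2m(U₀ − E))/ℏ = 3.636.
κw = 2.774, sinh(κw) = 7.981.
The exact tunnelling result is T⁻¹ = 1 + U₀² sinh²(κw) / [4E(U₀ − E)] = 68.11, so T = 0.0147.

T = 0.0147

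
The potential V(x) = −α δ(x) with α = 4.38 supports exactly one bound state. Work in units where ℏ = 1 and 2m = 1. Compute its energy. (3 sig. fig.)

The bound state is ψ(x) = √κ e^{−κ|x|}. The derivative jump ψ'(0⁺) − ψ'(0⁻) = −(2mα/ℏ²)ψ(0) fixes κ = mα/ℏ² = 2.190.
Then E = −ℏ²κ²/(2m) = −mα²/(2ℏ²) = -4.796.

E = -4.80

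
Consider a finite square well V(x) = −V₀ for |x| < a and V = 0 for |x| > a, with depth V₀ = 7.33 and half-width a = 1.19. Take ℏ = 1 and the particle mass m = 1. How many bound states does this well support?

Define the well-strength parameter z₀ = (a/ℏ)√(2mV₀) = 1.19 × √(2·1·7.33) = 4.556.
A new bound state (alternating even/odd) appears each time z₀ passes a multiple of π/2, so N = ⌊2z₀/π⌋ + 1 = ⌊2.901⌋ + 1 = 3.

N = 3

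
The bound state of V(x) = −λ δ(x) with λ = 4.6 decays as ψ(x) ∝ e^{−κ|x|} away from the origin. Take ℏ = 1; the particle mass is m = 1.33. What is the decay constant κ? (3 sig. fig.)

Integrating the TISE across x = 0 gives the cusp condition ψ'(0⁺) − ψ'(0⁻) = −(2mλ/ℏ²)ψ(0).
With ψ ∝ e^{−κ|x|} this yields −2κ = −2mλ/ℏ², so κ = mλ/ℏ² = 6.118.

κ = 6.12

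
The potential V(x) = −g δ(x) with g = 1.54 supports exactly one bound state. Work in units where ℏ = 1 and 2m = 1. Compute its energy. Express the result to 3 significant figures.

For x ≠ 0 the bound state is ψ ∝ e^{−κ|x|}; integrating the TISE across the delta gives the cusp condition 2κ = 2mg/ℏ², so κ = 0.7700.
Then E = −ℏ²κ²/(2m) = −mg²/(2ℏ²) = -0.5929.

E = -0.593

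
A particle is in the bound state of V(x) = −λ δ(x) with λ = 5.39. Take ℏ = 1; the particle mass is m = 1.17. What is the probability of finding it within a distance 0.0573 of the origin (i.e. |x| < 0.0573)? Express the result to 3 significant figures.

P = 0.515

The normalised bound state is ψ = √κ e^{−κ|x|} with κ = mλ/ℏ² = 6.306.
P(|x| < d) = ∫_{−d}^{d} κ e^{−2κ|x|} dx = 1 − e^{−2κd} = 1 − e^{−0.7227} = 0.5146.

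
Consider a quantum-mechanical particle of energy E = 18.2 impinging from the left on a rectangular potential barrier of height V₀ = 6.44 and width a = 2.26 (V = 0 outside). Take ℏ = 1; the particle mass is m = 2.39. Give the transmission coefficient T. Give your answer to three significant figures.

E > V₀: inside the barrier k₂ = √(2m(E − V₀))/ℏ = 7.498, k₂a = 16.94.
Matching at both interfaces gives T⁻¹ = 1 + V₀² sin²(k₂a) / [4E(E − V₀)] = 1.043, hence T = 0.959.

T = 0.959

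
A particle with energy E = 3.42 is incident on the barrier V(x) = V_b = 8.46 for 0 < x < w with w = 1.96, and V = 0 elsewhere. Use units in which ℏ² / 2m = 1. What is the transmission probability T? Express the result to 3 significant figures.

T = 0.000580

E < V_b: inside the barrier ψ ∝ e^{±κx} with κ = √(2m(V_b − E))/ℏ = 2.245.
κw = 4.400, sinh(κw) = 40.73.
The exact tunnelling result is T⁻¹ = 1 + V_b² sinh²(κw) / [4E(V_b − E)] = 1723, so T = 0.000580.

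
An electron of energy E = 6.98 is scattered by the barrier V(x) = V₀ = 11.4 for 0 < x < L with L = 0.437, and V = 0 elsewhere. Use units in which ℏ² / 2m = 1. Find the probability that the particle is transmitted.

E < V₀: inside the barrier ψ ∝ e^{±κx} with κ = √(2m(V₀ − E))/ℏ = 2.102.
κL = 0.9187, sinh(κL) = 1.054.
Matching ψ, ψ′ at both faces gives T = [1 + V₀² sinh²(κL) / (4E(V₀ − E))]⁻¹ = 1/2.169 = 0.461.

T = 0.461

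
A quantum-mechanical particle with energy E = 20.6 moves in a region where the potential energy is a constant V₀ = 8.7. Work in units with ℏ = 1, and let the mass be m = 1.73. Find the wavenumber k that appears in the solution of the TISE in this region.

With E > V₀ the solution is oscillatory, ψ ∝ e^{±ikx} with k = √(2m(E − V₀))/ℏ.
k = √(2 × 1.73 × 11.9) = 6.417.

k = 6.42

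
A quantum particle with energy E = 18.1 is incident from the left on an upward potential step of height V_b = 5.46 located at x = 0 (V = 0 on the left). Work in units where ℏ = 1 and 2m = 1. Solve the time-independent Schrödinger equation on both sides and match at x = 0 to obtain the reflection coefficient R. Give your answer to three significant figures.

R = 0.00801

On each side the TISE gives plane waves with k = √(2m(E − V))/ℏ: k₁ = √(2·½·18.1) = 4.254, k₂ = √(2·½·12.64) = 3.555.
Continuity of ψ and ψ′ at the step yields the reflection amplitude r = (k₁ − k₂)/(k₁ + k₂) = 0.08952; thus R = |r|² = 0.008014, T = 0.9920.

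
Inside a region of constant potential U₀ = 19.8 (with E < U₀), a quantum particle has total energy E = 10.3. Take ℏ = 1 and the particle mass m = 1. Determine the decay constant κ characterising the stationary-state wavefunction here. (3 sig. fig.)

Since E < U₀ the TISE in this region is ψ'' = κ²ψ with κ = √(2m(U₀ − E))/ℏ.
κ = √(2 × 1 × 9.5) = 4.359.

κ = 4.36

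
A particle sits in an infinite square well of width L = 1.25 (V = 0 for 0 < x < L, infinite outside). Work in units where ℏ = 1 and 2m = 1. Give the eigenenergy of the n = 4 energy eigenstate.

E = 101

The infinite-well eigenfunctions ψ_n = √(2/L) sin(nπx/L) vanish at both walls, giving E_n = n²π²ℏ²/(2mL²).
E_4 = 4² × π² / (2 × 0.5 × 1.25²) = 101.1.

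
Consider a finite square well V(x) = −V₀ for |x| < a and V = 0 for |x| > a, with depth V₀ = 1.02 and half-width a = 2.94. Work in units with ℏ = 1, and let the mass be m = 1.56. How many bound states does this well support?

The dimensionless depth is z₀ = a√(2mV₀)/ℏ = 2.94 × √(3.182) = 5.245.
A new bound state (alternating even/odd) appears each time z₀ passes a multiple of π/2, so N = ⌊2z₀/π⌋ + 1 = ⌊3.339⌋ + 1 = 4.

N = 4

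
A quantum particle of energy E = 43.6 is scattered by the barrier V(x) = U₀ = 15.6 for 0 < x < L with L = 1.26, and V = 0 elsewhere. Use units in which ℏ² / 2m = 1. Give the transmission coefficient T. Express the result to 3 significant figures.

E > U₀: inside the barrier k₂ = √(2m(E − U₀))/ℏ = 5.292, k₂L = 6.667.
Matching at both interfaces gives T⁻¹ = 1 + U₀² sin²(k₂L) / [4E(E − U₀)] = 1.007, hence T = 0.993.

T = 0.993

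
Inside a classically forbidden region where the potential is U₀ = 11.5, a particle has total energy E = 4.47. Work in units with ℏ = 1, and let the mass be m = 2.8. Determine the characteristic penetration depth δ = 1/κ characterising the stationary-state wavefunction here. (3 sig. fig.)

Since E < U₀ the TISE in this region is ψ'' = κ²ψ with κ = √(2m(U₀ − E))/ℏ.
κ = √(2 × 2.8 × 7.03) = 6.274. The penetration depth is δ = 1/κ = 0.159.

δ = 0.159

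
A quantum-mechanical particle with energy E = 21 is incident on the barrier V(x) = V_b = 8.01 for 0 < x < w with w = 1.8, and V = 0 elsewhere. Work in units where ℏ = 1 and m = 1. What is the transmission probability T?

Above the barrier the interior wavenumber is k₂ = √(2m(E − V_b))/ℏ = 5.097, giving phase k₂w = 9.175.
Matching at both interfaces gives T⁻¹ = 1 + V_b² sin²(k₂w) / [4E(E − V_b)] = 1.004, hence T = 0.996.

T = 0.996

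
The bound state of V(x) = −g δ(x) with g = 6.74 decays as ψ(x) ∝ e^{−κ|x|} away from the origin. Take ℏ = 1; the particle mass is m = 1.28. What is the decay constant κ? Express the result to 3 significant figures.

Integrate −(ℏ²/2m)ψ'' − gδ(x)ψ = Eψ from −ε to +ε: the ψ'' term gives ψ'(0⁺) − ψ'(0⁻) and the δ term gives −(2mg/ℏ²)ψ(0).
With ψ ∝ e^{−κ|x|} this yields −2κ = −2mg/ℏ², so κ = mg/ℏ² = 8.627.

κ = 8.63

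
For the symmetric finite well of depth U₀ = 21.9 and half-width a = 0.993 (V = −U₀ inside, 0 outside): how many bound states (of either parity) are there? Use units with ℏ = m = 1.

Define the well-strength parameter z₀ = (a/ℏ)√(2mU₀) = 0.993 × √(2·1·21.9) = 6.572.
A new bound state (alternating even/odd) appears each time z₀ passes a multiple of π/2, so N = ⌊2z₀/π⌋ + 1 = ⌊4.184⌋ + 1 = 5.

N = 5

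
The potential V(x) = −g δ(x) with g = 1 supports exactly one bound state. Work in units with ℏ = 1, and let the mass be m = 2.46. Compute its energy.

E = -1.23

The bound state is ψ(x) = √κ e^{−κ|x|}. The derivative jump ψ'(0⁺) − ψ'(0⁻) = −(2mg/ℏ²)ψ(0) fixes κ = mg/ℏ² = 2.460.
Then E = −ℏ²κ²/(2m) = −mg²/(2ℏ²) = -1.230.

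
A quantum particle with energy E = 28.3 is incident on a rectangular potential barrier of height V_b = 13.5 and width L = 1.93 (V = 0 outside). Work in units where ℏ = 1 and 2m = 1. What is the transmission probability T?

T = 0.917

E > V_b: inside the barrier k₂ = √(2m(E − V_b))/ℏ = 3.847, k₂L = 7.425.
T = [1 + V_b² sin²(k₂L) / (4E(E − V_b))]⁻¹ = 1/1.090 = 0.917.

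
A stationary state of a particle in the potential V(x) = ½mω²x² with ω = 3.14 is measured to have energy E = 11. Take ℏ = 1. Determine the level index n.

n = 3

Invert E_n = (n + ½)ℏω: n = E/ℏω − ½ = 3.003, so n = 3.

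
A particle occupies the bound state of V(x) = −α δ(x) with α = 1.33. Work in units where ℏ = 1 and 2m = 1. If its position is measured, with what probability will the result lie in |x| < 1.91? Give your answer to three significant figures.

The normalised bound state is ψ = √κ e^{−κ|x|} with κ = mα/ℏ² = 0.6650.
P(|x| < d) = ∫_{−d}^{d} κ e^{−2κ|x|} dx = 1 − e^{−2κd} = 1 − e^{−2.540} = 0.9212.

P = 0.921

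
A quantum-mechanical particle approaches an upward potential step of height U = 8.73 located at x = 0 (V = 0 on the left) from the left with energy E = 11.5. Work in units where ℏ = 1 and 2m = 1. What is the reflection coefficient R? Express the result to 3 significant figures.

On each side the TISE gives plane waves with k = √(2m(E − V))/ℏ: k₁ = √(2·½·11.5) = 3.391, k₂ = √(2·½·2.77) = 1.664.
Matching ψ and ψ′ at x = 0 gives r = (k₁ − k₂)/(k₁ + k₂), so R = r² = 0.1167 and T = 1 − R = 0.8833.

R = 0.117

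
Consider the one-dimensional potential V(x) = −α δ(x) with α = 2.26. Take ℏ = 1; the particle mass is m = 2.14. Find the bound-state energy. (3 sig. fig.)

For x ≠ 0 the bound state is ψ ∝ e^{−κ|x|}; integrating the TISE across the delta gives the cusp condition 2κ = 2mα/ℏ², so κ = 4.836.
Then E = −ℏ²κ²/(2m) = −mα²/(2ℏ²) = -5.465.

E = -5.47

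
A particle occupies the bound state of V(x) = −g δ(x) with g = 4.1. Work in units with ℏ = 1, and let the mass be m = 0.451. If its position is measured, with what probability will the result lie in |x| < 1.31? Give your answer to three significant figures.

P = 0.992

The normalised bound state is ψ = √κ e^{−κ|x|} with κ = mg/ℏ² = 1.849.
P(|x| < d) = ∫_{−d}^{d} κ e^{−2κ|x|} dx = 1 − e^{−2κd} = 1 − e^{−4.845} = 0.9921.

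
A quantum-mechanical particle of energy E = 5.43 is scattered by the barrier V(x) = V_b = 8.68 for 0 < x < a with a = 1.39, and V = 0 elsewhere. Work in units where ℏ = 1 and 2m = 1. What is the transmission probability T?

T = 0.0247

E < V_b: inside the barrier ψ ∝ e^{±κx} with κ = √(2m(V_b − E))/ℏ = 1.803.
κa = 2.506, sinh(κa) = 6.086.
Matching ψ, ψ′ at both faces gives T = [1 + V_b² sinh²(κa) / (4E(V_b − E))]⁻¹ = 1/40.54 = 0.0247.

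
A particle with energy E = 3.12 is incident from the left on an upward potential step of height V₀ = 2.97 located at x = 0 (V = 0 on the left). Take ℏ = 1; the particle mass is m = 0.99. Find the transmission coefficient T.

On each side the TISE gives plane waves with k = √(2m(E − V))/ℏ: k₁ = √(2·0.99·3.12) = 2.485, k₂ = √(2·0.99·0.15) = 0.5450.
Matching ψ and ψ′ at x = 0 gives r = (k₁ − k₂)/(k₁ + k₂), so R = r² = 0.4100 and T = 1 − R = 0.5900.

T = 0.590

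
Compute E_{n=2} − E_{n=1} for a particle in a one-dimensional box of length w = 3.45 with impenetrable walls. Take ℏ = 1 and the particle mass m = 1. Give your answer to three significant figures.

E_n = n²π²ℏ²/(2mw²), so ΔE = (2² − 1²) π²ℏ²/(2mw²).
ΔE = 3 × π² / (2 × 1 × 3.45²) = 1.244.

ΔE = 1.24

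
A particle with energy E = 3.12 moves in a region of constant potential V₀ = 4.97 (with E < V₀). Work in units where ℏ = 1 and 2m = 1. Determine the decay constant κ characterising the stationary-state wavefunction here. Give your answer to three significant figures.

κ = 1.36

Since E < V₀ the TISE in this region is ψ'' = κ²ψ with κ = √(2m(V₀ − E))/ℏ.
κ = √(2 × 0.5 × 1.85) = 1.360.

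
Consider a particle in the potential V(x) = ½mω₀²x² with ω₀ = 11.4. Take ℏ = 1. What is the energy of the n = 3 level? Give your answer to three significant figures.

Using E_n = (n + ½)ℏω₀: E_3 = 3.5 × 11.4 = 39.90.

E = 39.9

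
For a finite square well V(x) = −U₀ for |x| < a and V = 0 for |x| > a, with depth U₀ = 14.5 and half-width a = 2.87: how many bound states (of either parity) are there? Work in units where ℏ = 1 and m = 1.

N = 10

The dimensionless depth is z₀ = a√(2mU₀)/ℏ = 2.87 × √(29.00) = 15.46.
A new bound state (alternating even/odd) appears each time z₀ passes a multiple of π/2, so N = ⌊2z₀/π⌋ + 1 = ⌊9.839⌋ + 1 = 10.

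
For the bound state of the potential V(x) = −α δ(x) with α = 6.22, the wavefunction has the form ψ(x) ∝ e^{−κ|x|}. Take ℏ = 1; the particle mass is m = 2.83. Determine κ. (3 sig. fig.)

Integrate −(ℏ²/2m)ψ'' − αδ(x)ψ = Eψ from −ε to +ε: the ψ'' term gives ψ'(0⁺) − ψ'(0⁻) and the δ term gives −(2mα/ℏ²)ψ(0).
With ψ ∝ e^{−κ|x|} this yields −2κ = −2mα/ℏ², so κ = mα/ℏ² = 17.60.

κ = 17.6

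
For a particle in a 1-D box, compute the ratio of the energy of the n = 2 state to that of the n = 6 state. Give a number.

0.111111

Since E_n ∝ n², the ratio is (2/6)² = 0.111111.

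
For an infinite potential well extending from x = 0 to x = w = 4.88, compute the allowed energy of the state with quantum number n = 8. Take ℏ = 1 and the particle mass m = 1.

Requiring ψ(0) = ψ(w) = 0 quantises k = nπ/w, hence E_n = ℏ²k²/2m = n²π²ℏ²/(2mw²).
E_8 = 8² × π² / (2 × 1 × 4.88²) = 13.26.

E = 13.3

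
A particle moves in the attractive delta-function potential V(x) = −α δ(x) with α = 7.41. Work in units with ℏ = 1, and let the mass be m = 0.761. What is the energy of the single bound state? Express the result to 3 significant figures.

E = -20.9

For x ≠ 0 the bound state is ψ ∝ e^{−κ|x|}; integrating the TISE across the delta gives the cusp condition 2κ = 2mα/ℏ², so κ = 5.639.
Then E = −ℏ²κ²/(2m) = −mα²/(2ℏ²) = -20.89.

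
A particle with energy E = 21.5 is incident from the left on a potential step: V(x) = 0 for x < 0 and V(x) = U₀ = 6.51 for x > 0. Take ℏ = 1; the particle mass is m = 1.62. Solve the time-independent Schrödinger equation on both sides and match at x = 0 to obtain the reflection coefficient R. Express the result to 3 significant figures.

R = 0.00809

On each side the TISE gives plane waves with k = √(2m(E − V))/ℏ: k₁ = √(2·1.62·21.5) = 8.346, k₂ = √(2·1.62·14.99) = 6.969.
Continuity of ψ and ψ′ at the step yields the reflection amplitude r = (k₁ − k₂)/(k₁ + k₂) = 0.08992; thus R = |r|² = 0.008086, T = 0.9919.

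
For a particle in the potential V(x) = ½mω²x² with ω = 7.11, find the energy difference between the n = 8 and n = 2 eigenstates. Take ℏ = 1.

E_n = ℏω(n + ½), so ΔE = (8 − 2) ℏω = 6 × 7.11 = 42.66.

ΔE = 42.7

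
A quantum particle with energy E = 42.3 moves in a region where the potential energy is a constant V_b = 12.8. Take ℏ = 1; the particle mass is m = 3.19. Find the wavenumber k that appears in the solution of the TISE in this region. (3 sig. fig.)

k = 13.7

With E > V_b the solution is oscillatory, ψ ∝ e^{±ikx} with k = √(2m(E − V_b))/ℏ.
k = √(2 × 3.19 × 29.5) = 13.72.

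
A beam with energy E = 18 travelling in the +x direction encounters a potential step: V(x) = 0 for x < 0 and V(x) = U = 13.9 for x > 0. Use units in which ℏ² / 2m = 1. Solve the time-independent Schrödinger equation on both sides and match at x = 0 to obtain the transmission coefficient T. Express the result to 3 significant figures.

T = 0.875

The wavenumbers are k₁ = √(2mE)/ℏ = 4.243 on the left and k₂ = √(2m(E − U))/ℏ = 2.025 on the right.
Matching ψ and ψ′ at x = 0 gives r = (k₁ − k₂)/(k₁ + k₂), so R = r² = 0.1252 and T = 1 − R = 0.8748.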